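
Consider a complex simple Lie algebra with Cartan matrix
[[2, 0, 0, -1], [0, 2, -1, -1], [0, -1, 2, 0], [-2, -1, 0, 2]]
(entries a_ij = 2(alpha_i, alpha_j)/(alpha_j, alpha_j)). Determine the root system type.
The matrix has rank 4 with 2's on the diagonal. Reading the off-diagonal entries as Dynkin edges (a single edge where a_ij = a_ji = -1; a double or triple edge where a_ij * a_ji = 2 or 3), the diagram is a chain of 4 nodes with a double edge at one end; the terminal node there is the unique short simple root (B_4). One simple-root ordering that puts it in standard form is (alpha_3, alpha_2, alpha_4, alpha_1). So the algebra is type B_4, i.e. so(9).

B_4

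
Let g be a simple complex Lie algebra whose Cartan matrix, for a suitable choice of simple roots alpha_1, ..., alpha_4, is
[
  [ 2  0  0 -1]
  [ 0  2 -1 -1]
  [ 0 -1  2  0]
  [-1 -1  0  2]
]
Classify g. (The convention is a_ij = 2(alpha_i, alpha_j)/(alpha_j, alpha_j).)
The matrix has rank 4 with 2's on the diagonal. Reading the off-diagonal entries as Dynkin edges (a single edge where a_ij = a_ji = -1; a double or triple edge where a_ij * a_ji = 2 or 3), the diagram is a chain of 4 nodes with single edges (A_4). One simple-root ordering that puts it in standard form is (alpha_1, alpha_4, alpha_2, alpha_3). So the algebra is type A_4, i.e. sl(5).

A4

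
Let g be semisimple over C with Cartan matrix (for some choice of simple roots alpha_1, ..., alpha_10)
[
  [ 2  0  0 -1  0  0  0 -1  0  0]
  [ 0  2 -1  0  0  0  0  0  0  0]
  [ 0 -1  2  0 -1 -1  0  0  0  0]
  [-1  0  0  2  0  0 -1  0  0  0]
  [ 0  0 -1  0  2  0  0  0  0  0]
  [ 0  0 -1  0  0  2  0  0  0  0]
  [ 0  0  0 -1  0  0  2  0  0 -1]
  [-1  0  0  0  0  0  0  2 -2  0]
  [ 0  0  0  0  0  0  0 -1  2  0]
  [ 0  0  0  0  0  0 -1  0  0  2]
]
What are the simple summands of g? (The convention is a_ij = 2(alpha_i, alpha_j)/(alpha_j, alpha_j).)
The diagram associated to this matrix has two connected components: the simple roots {alpha_1, alpha_4, alpha_7, alpha_8, alpha_9, alpha_10} form a chain of 6 nodes with a double edge at one end; the terminal node there is the unique short simple root (B_6), and {alpha_2, alpha_3, alpha_5, alpha_6} form a chain of 2 nodes with a fork of two nodes at one end (D_4). A semisimple Lie algebra decomposes uniquely as the direct sum of simple ideals, one per connected component of its Dynkin diagram, so g ≅ B_6 ⊕ D_4 (dimension 78 + 28 = 106).

B_6 + D_4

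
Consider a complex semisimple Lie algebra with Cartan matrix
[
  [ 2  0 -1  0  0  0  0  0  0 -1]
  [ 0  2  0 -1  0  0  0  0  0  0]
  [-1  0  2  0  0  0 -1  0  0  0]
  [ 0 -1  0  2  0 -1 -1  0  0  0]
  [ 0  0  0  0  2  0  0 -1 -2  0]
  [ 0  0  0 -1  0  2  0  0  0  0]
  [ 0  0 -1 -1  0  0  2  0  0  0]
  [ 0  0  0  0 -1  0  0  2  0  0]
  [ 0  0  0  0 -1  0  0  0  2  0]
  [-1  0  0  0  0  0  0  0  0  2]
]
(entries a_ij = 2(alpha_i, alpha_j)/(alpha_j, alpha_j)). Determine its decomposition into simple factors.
type B_3 + type D_7

The diagram associated to this matrix has two connected components: the simple roots {alpha_5, alpha_8, alpha_9} form a chain of 3 nodes with a double edge at one end; the terminal node there is the unique short simple root (B_3), and {alpha_1, alpha_2, alpha_3, alpha_4, alpha_6, alpha_7, alpha_10} form a chain of 5 nodes with a fork of two nodes at one end (D_7). A semisimple Lie algebra decomposes uniquely as the direct sum of simple ideals, one per connected component of its Dynkin diagram, so g ≅ B_3 ⊕ D_7 (dimension 21 + 91 = 112).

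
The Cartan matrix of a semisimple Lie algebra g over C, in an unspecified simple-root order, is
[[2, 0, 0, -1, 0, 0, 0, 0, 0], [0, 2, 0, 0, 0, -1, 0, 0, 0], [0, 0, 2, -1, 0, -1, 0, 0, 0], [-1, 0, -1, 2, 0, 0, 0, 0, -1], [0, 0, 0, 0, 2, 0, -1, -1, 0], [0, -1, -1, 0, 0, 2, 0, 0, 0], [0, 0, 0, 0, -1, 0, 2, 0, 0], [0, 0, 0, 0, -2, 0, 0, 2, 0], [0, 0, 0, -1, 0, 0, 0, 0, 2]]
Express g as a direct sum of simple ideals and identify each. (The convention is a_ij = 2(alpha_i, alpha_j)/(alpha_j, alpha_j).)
C_3 + D_6

The diagram associated to this matrix has two connected components: the simple roots {alpha_5, alpha_7, alpha_8} form a chain of 3 nodes with a double edge at one end; the terminal node there is the unique long simple root (C_3), and {alpha_1, alpha_2, alpha_3, alpha_4, alpha_6, alpha_9} form a chain of 4 nodes with a fork of two nodes at one end (D_6). A semisimple Lie algebra decomposes uniquely as the direct sum of simple ideals, one per connected component of its Dynkin diagram, so g ≅ C_3 ⊕ D_6 (dimension 21 + 66 = 87).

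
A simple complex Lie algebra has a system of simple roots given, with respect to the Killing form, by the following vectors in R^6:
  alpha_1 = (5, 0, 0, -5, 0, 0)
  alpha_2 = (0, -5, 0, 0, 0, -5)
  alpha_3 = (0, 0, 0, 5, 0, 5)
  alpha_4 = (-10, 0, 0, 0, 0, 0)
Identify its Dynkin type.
C4

Compute the Cartan integers a_ij = 2(alpha_i, alpha_j)/(alpha_j, alpha_j); the resulting 4x4 Cartan matrix is
[[2, 0, -1, -1], [0, 2, -1, 0], [-1, -1, 2, 0], [-2, 0, 0, 2]].
The roots have two lengths (squared-length ratio 2:1); the short ones are alpha_{1,2,3}. The associated Dynkin diagram is a chain of 4 nodes with a double edge at one end; the terminal node there is the unique long simple root (C_4), so the type is C_4 (the algebra sp(8)).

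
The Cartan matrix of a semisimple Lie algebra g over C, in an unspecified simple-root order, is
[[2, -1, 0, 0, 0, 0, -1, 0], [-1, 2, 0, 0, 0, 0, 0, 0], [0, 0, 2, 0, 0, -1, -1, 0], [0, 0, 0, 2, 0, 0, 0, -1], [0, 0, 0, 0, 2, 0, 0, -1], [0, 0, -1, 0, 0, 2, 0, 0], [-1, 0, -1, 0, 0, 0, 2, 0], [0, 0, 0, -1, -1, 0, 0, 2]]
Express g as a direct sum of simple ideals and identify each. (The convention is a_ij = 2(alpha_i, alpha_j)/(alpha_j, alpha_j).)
The diagram associated to this matrix has two connected components: the simple roots {alpha_4, alpha_5, alpha_8} form a chain of 3 nodes with single edges (A_3), and {alpha_1, alpha_2, alpha_3, alpha_6, alpha_7} form a chain of 5 nodes with single edges (A_5). A semisimple Lie algebra decomposes uniquely as the direct sum of simple ideals, one per connected component of its Dynkin diagram, so g ≅ A_3 ⊕ A_5 (dimension 15 + 35 = 50).

A_3 ⊕ A_5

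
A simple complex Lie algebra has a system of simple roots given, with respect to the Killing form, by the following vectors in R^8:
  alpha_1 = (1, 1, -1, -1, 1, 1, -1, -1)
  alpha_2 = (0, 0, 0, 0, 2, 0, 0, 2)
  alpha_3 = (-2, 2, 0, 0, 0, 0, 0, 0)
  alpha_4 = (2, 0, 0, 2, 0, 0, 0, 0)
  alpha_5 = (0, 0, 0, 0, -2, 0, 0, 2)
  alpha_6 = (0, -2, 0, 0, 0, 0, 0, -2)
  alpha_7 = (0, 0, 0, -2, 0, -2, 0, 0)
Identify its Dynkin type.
type E_7

Compute the Cartan integers a_ij = 2(alpha_i, alpha_j)/(alpha_j, alpha_j); the resulting 7x7 Cartan matrix is
[[2, 0, 0, 0, -1, 0, 0], [0, 2, 0, 0, 0, -1, 0], [0, 0, 2, -1, 0, -1, 0], [0, 0, -1, 2, 0, 0, -1], [-1, 0, 0, 0, 2, -1, 0], [0, -1, -1, 0, -1, 2, 0], [0, 0, 0, -1, 0, 0, 2]].
All simple roots have the same length, so the diagram is simply laced. The associated Dynkin diagram is a chain of 6 nodes with one extra node attached to the third node from one end (E_7), so the type is E_7.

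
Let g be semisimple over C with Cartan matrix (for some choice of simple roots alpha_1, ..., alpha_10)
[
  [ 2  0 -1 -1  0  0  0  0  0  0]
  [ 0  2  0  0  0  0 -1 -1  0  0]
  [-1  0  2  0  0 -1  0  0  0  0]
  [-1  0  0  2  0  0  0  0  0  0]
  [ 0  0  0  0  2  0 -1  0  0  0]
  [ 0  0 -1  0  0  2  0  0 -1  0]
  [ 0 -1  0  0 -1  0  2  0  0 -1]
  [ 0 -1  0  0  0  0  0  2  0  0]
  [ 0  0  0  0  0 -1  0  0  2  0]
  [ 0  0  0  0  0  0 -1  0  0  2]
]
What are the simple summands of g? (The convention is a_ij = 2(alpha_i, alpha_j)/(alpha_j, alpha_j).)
A_5 + D_5

The diagram associated to this matrix has two connected components: the simple roots {alpha_1, alpha_3, alpha_4, alpha_6, alpha_9} form a chain of 5 nodes with single edges (A_5), and {alpha_2, alpha_5, alpha_7, alpha_8, alpha_10} form a chain of 3 nodes with a fork of two nodes at one end (D_5). A semisimple Lie algebra decomposes uniquely as the direct sum of simple ideals, one per connected component of its Dynkin diagram, so g ≅ A_5 ⊕ D_5 (dimension 35 + 45 = 80).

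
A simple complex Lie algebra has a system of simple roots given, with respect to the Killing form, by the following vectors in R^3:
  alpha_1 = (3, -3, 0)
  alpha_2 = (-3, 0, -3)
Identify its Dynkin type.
type A_2

Compute the Cartan integers a_ij = 2(alpha_i, alpha_j)/(alpha_j, alpha_j); the resulting 2x2 Cartan matrix is
[[2, -1], [-1, 2]].
All simple roots have the same length, so the diagram is simply laced. The associated Dynkin diagram is a chain of 2 nodes with single edges (A_2), so the type is A_2 (the algebra sl(3)).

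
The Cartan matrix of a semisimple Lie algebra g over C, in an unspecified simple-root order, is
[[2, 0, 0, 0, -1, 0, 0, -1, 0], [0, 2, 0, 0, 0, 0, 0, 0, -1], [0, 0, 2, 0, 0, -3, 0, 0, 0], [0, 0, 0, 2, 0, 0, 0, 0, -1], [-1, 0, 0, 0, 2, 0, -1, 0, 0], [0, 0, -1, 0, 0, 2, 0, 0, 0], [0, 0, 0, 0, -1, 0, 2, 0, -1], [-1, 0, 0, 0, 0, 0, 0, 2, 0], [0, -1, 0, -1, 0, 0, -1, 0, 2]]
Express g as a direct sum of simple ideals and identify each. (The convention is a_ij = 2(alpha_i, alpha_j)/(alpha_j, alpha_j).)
D_7 ⊕ G_2

The diagram associated to this matrix has two connected components: the simple roots {alpha_1, alpha_2, alpha_4, alpha_5, alpha_7, alpha_8, alpha_9} form a chain of 5 nodes with a fork of two nodes at one end (D_7), and {alpha_3, alpha_6} form two nodes joined by a triple edge (G_2). A semisimple Lie algebra decomposes uniquely as the direct sum of simple ideals, one per connected component of its Dynkin diagram, so g ≅ D_7 ⊕ G_2 (dimension 91 + 14 = 105).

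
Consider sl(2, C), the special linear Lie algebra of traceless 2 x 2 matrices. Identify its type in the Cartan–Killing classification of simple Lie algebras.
This is sl(2), which has dimension 2^2 - 1 = 3 and rank 2 - 1 = 1 (a Cartan subalgebra is the diagonal traceless matrices). In the classification of classical Lie algebras, the special linear algebra sl(n+1) has type A_n; here n = 1, so the Dynkin diagram is a chain of 1 nodes with single edges (A_1). Hence the type is A_1.

A_1 (sl(2))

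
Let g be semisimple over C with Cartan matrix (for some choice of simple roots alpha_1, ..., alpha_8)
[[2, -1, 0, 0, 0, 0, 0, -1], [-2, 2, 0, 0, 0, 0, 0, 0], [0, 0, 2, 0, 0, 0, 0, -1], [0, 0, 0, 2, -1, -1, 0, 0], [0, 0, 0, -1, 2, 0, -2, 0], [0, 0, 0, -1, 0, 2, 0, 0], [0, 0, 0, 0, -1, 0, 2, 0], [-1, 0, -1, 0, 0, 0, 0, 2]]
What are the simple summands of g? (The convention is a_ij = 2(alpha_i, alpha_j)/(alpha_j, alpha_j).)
The diagram associated to this matrix has two connected components: the simple roots {alpha_4, alpha_5, alpha_6, alpha_7} form a chain of 4 nodes with a double edge at one end; the terminal node there is the unique short simple root (B_4), and {alpha_1, alpha_2, alpha_3, alpha_8} form a chain of 4 nodes with a double edge at one end; the terminal node there is the unique long simple root (C_4). A semisimple Lie algebra decomposes uniquely as the direct sum of simple ideals, one per connected component of its Dynkin diagram, so g ≅ B_4 ⊕ C_4 (dimension 36 + 36 = 72).

B_4 + C_4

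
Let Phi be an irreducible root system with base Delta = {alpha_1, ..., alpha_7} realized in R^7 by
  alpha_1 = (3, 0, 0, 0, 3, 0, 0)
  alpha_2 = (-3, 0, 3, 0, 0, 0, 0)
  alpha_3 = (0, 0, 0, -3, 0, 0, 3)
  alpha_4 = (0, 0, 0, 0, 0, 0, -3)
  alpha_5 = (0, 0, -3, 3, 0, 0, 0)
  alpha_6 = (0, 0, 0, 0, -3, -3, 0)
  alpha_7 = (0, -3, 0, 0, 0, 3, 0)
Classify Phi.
B_7

Compute the Cartan integers a_ij = 2(alpha_i, alpha_j)/(alpha_j, alpha_j); the resulting 7x7 Cartan matrix is
[[2, -1, 0, 0, 0, -1, 0], [-1, 2, 0, 0, -1, 0, 0], [0, 0, 2, -2, -1, 0, 0], [0, 0, -1, 2, 0, 0, 0], [0, -1, -1, 0, 2, 0, 0], [-1, 0, 0, 0, 0, 2, -1], [0, 0, 0, 0, 0, -1, 2]].
The roots have two lengths (squared-length ratio 2:1); the short ones are alpha_{4}. The associated Dynkin diagram is a chain of 7 nodes with a double edge at one end; the terminal node there is the unique short simple root (B_7), so the type is B_7 (the algebra so(15)).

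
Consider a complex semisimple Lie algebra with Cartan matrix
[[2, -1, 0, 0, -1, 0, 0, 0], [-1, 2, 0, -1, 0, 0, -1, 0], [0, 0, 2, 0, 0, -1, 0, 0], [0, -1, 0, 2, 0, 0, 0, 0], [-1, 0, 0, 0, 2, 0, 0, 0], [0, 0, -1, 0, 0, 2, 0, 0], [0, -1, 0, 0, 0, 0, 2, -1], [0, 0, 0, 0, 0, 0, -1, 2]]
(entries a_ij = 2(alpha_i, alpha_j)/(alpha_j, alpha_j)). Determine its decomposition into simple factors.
The diagram associated to this matrix has two connected components: the simple roots {alpha_3, alpha_6} form a chain of 2 nodes with single edges (A_2), and {alpha_1, alpha_2, alpha_4, alpha_5, alpha_7, alpha_8} form a chain of 5 nodes with one extra node attached to the third node from one end (E_6). A semisimple Lie algebra decomposes uniquely as the direct sum of simple ideals, one per connected component of its Dynkin diagram, so g ≅ A_2 ⊕ E_6 (dimension 8 + 78 = 86).

A_2 (sl(3)) ⊕ E_6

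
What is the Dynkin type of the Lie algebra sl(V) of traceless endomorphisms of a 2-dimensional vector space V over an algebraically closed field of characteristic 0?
This is sl(2), which has dimension 2^2 - 1 = 3 and rank 2 - 1 = 1 (a Cartan subalgebra is the diagonal traceless matrices). In the classification of classical Lie algebras, the special linear algebra sl(n+1) has type A_n; here n = 1, so the Dynkin diagram is a chain of 1 nodes with single edges (A_1). Hence the type is A_1.

A_1 (sl(2))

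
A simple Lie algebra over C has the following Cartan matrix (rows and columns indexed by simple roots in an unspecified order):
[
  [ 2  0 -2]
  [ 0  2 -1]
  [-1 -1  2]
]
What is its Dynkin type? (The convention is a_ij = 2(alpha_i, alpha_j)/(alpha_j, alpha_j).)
The matrix has rank 3 with 2's on the diagonal. Reading the off-diagonal entries as Dynkin edges (a single edge where a_ij = a_ji = -1; a double or triple edge where a_ij * a_ji = 2 or 3), the diagram is a chain of 3 nodes with a double edge at one end; the terminal node there is the unique long simple root (C_3). One simple-root ordering that puts it in standard form is (alpha_2, alpha_3, alpha_1). So the algebra is type C_3, i.e. sp(6).

C_3 (sp(6))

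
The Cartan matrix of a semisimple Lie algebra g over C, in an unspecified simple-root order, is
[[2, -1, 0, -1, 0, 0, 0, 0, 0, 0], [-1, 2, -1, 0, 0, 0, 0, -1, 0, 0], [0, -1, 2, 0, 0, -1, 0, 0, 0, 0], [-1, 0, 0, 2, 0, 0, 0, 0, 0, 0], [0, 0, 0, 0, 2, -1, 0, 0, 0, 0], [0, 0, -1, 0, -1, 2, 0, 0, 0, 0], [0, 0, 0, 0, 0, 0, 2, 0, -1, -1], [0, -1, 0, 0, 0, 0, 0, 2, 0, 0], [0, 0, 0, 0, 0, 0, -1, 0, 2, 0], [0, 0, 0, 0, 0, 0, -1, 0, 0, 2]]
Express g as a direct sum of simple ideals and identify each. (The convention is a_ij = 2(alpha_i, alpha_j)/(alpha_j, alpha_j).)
A_3 (sl(4)) + E_7

The diagram associated to this matrix has two connected components: the simple roots {alpha_7, alpha_9, alpha_10} form a chain of 3 nodes with single edges (A_3), and {alpha_1, alpha_2, alpha_3, alpha_4, alpha_5, alpha_6, alpha_8} form a chain of 6 nodes with one extra node attached to the third node from one end (E_7). A semisimple Lie algebra decomposes uniquely as the direct sum of simple ideals, one per connected component of its Dynkin diagram, so g ≅ A_3 ⊕ E_7 (dimension 15 + 133 = 148).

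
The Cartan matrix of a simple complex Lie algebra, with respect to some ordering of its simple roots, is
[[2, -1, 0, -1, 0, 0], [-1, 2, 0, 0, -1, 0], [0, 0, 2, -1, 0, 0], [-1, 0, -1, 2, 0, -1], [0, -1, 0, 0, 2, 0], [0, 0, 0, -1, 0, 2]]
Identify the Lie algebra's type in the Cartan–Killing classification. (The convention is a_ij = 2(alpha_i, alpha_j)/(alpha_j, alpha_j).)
The matrix has rank 6 with 2's on the diagonal. Reading the off-diagonal entries as Dynkin edges (a single edge where a_ij = a_ji = -1; a double or triple edge where a_ij * a_ji = 2 or 3), the diagram is a chain of 4 nodes with a fork of two nodes at one end (D_6). One simple-root ordering that puts it in standard form is (alpha_5, alpha_2, alpha_1, alpha_4, alpha_3, alpha_6). So the algebra is type D_6, i.e. so(12).

D6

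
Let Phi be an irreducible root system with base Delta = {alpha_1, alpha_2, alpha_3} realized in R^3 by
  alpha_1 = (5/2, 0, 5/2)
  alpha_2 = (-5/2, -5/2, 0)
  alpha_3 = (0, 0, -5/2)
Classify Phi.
B_3

Compute the Cartan integers a_ij = 2(alpha_i, alpha_j)/(alpha_j, alpha_j); the resulting 3x3 Cartan matrix is
[[2, -1, -2], [-1, 2, 0], [-1, 0, 2]].
The roots have two lengths (squared-length ratio 2:1); the short ones are alpha_{3}. The associated Dynkin diagram is a chain of 3 nodes with a double edge at one end; the terminal node there is the unique short simple root (B_3), so the type is B_3 (the algebra so(7)).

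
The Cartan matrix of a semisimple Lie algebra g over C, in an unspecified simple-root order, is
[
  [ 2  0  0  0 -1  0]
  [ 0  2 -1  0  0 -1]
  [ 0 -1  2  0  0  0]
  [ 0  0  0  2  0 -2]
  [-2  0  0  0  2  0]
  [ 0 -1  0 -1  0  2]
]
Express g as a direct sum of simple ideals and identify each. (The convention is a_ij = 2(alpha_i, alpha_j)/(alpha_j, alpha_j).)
The diagram associated to this matrix has two connected components: the simple roots {alpha_1, alpha_5} form a chain of 2 nodes with a double edge at one end; the terminal node there is the unique short simple root (B_2), and {alpha_2, alpha_3, alpha_4, alpha_6} form a chain of 4 nodes with a double edge at one end; the terminal node there is the unique long simple root (C_4). A semisimple Lie algebra decomposes uniquely as the direct sum of simple ideals, one per connected component of its Dynkin diagram, so g ≅ B_2 ⊕ C_4 (dimension 10 + 36 = 46).

B_2 + C_4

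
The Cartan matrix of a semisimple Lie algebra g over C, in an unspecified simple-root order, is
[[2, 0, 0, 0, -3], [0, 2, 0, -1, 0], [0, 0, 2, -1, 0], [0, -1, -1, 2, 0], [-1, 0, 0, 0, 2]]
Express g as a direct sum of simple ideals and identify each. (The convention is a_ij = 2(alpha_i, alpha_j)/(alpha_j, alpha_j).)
type A_3 + type G_2

The diagram associated to this matrix has two connected components: the simple roots {alpha_2, alpha_3, alpha_4} form a chain of 3 nodes with single edges (A_3), and {alpha_1, alpha_5} form two nodes joined by a triple edge (G_2). A semisimple Lie algebra decomposes uniquely as the direct sum of simple ideals, one per connected component of its Dynkin diagram, so g ≅ A_3 ⊕ G_2 (dimension 15 + 14 = 29).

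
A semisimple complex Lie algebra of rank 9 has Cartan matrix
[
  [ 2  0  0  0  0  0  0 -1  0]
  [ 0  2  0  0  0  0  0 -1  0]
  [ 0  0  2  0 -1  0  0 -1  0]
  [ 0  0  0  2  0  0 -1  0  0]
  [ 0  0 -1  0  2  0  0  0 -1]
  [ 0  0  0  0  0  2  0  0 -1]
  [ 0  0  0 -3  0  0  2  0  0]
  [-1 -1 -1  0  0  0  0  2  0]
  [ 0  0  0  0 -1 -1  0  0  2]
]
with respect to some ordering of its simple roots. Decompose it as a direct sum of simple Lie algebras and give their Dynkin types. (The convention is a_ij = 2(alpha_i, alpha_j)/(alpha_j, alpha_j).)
The diagram associated to this matrix has two connected components: the simple roots {alpha_1, alpha_2, alpha_3, alpha_5, alpha_6, alpha_8, alpha_9} form a chain of 5 nodes with a fork of two nodes at one end (D_7), and {alpha_4, alpha_7} form two nodes joined by a triple edge (G_2). A semisimple Lie algebra decomposes uniquely as the direct sum of simple ideals, one per connected component of its Dynkin diagram, so g ≅ D_7 ⊕ G_2 (dimension 91 + 14 = 105).

D_7 ⊕ G_2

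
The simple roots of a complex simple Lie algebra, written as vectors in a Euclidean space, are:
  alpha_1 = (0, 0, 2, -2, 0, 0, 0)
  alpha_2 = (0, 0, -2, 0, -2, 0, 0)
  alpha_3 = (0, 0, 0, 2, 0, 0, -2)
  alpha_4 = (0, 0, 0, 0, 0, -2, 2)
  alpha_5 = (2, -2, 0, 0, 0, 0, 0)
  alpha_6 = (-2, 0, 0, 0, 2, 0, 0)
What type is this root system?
Compute the Cartan integers a_ij = 2(alpha_i, alpha_j)/(alpha_j, alpha_j); the resulting 6x6 Cartan matrix is
[[2, -1, -1, 0, 0, 0], [-1, 2, 0, 0, 0, -1], [-1, 0, 2, -1, 0, 0], [0, 0, -1, 2, 0, 0], [0, 0, 0, 0, 2, -1], [0, -1, 0, 0, -1, 2]].
All simple roots have the same length, so the diagram is simply laced. The associated Dynkin diagram is a chain of 6 nodes with single edges (A_6), so the type is A_6 (the algebra sl(7)).

A_6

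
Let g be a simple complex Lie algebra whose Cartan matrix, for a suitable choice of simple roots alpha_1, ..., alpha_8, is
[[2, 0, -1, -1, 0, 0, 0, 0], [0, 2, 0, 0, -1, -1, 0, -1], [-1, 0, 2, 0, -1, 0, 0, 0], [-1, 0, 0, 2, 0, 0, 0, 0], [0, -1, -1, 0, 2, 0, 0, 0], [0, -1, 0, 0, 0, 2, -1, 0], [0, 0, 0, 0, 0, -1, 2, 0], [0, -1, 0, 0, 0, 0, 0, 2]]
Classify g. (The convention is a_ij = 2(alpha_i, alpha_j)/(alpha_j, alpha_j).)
E_8

The matrix has rank 8 with 2's on the diagonal. Reading the off-diagonal entries as Dynkin edges (a single edge where a_ij = a_ji = -1; a double or triple edge where a_ij * a_ji = 2 or 3), the diagram is a chain of 7 nodes with one extra node attached to the third node from one end (E_8). One simple-root ordering that puts it in standard form is (alpha_7, alpha_8, alpha_6, alpha_2, alpha_5, alpha_3, alpha_1, alpha_4). So the algebra is type E_8.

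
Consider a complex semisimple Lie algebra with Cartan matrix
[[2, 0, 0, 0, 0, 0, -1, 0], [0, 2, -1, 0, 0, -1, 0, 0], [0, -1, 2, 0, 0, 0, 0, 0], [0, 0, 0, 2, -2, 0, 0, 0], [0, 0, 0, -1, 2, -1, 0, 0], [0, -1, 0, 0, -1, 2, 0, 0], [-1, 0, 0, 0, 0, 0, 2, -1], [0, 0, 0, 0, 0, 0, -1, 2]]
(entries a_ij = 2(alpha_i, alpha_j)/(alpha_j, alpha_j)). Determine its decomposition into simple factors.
The diagram associated to this matrix has two connected components: the simple roots {alpha_1, alpha_7, alpha_8} form a chain of 3 nodes with single edges (A_3), and {alpha_2, alpha_3, alpha_4, alpha_5, alpha_6} form a chain of 5 nodes with a double edge at one end; the terminal node there is the unique long simple root (C_5). A semisimple Lie algebra decomposes uniquely as the direct sum of simple ideals, one per connected component of its Dynkin diagram, so g ≅ A_3 ⊕ C_5 (dimension 15 + 55 = 70).

A_3 (sl(4)) ⊕ C_5 (sp(10))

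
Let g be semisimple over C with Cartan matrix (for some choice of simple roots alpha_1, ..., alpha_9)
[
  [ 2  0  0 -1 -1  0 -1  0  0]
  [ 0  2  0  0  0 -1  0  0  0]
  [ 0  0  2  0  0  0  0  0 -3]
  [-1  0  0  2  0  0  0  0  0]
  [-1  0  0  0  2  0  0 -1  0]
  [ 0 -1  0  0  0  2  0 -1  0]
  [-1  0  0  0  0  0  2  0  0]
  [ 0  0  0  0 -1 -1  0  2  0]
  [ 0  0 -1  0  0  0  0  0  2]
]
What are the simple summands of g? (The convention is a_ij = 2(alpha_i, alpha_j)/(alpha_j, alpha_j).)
D7 ⊕ G2

The diagram associated to this matrix has two connected components: the simple roots {alpha_1, alpha_2, alpha_4, alpha_5, alpha_6, alpha_7, alpha_8} form a chain of 5 nodes with a fork of two nodes at one end (D_7), and {alpha_3, alpha_9} form two nodes joined by a triple edge (G_2). A semisimple Lie algebra decomposes uniquely as the direct sum of simple ideals, one per connected component of its Dynkin diagram, so g ≅ D_7 ⊕ G_2 (dimension 91 + 14 = 105).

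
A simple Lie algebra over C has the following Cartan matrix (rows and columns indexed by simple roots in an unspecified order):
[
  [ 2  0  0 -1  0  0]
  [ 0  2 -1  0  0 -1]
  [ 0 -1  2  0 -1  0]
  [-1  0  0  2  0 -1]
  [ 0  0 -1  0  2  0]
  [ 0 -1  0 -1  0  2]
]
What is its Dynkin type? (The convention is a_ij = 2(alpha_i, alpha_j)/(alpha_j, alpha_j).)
The matrix has rank 6 with 2's on the diagonal. Reading the off-diagonal entries as Dynkin edges (a single edge where a_ij = a_ji = -1; a double or triple edge where a_ij * a_ji = 2 or 3), the diagram is a chain of 6 nodes with single edges (A_6). One simple-root ordering that puts it in standard form is (alpha_1, alpha_4, alpha_6, alpha_2, alpha_3, alpha_5). So the algebra is type A_6, i.e. sl(7).

type A_6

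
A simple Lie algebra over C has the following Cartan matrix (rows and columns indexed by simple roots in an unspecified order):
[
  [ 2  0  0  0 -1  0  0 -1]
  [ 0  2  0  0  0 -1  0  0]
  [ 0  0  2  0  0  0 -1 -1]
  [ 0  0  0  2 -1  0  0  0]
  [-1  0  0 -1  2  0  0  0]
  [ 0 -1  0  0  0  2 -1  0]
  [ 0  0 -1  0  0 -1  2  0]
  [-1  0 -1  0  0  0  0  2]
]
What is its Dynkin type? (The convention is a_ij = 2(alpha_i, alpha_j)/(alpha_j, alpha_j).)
A8

The matrix has rank 8 with 2's on the diagonal. Reading the off-diagonal entries as Dynkin edges (a single edge where a_ij = a_ji = -1; a double or triple edge where a_ij * a_ji = 2 or 3), the diagram is a chain of 8 nodes with single edges (A_8). One simple-root ordering that puts it in standard form is (alpha_4, alpha_5, alpha_1, alpha_8, alpha_3, alpha_7, alpha_6, alpha_2). So the algebra is type A_8, i.e. sl(9).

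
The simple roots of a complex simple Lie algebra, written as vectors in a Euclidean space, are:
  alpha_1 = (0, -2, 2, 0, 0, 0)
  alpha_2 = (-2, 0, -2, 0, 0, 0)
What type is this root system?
type A_2

Compute the Cartan integers a_ij = 2(alpha_i, alpha_j)/(alpha_j, alpha_j); the resulting 2x2 Cartan matrix is
[[2, -1], [-1, 2]].
All simple roots have the same length, so the diagram is simply laced. The associated Dynkin diagram is a chain of 2 nodes with single edges (A_2), so the type is A_2 (the algebra sl(3)).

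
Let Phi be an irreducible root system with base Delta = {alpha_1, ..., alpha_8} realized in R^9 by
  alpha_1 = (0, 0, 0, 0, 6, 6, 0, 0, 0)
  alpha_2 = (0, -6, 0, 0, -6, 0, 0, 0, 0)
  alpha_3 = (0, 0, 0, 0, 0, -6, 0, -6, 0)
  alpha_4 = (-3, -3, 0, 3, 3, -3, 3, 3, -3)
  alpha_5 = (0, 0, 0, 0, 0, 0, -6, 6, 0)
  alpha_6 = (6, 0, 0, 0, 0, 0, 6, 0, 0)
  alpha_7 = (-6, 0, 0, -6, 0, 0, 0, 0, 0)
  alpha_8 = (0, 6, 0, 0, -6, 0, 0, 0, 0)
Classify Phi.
type E_8

Compute the Cartan integers a_ij = 2(alpha_i, alpha_j)/(alpha_j, alpha_j); the resulting 8x8 Cartan matrix is
[[2, -1, -1, 0, 0, 0, 0, -1], [-1, 2, 0, 0, 0, 0, 0, 0], [-1, 0, 2, 0, -1, 0, 0, 0], [0, 0, 0, 2, 0, 0, 0, -1], [0, 0, -1, 0, 2, -1, 0, 0], [0, 0, 0, 0, -1, 2, -1, 0], [0, 0, 0, 0, 0, -1, 2, 0], [-1, 0, 0, -1, 0, 0, 0, 2]].
All simple roots have the same length, so the diagram is simply laced. The associated Dynkin diagram is a chain of 7 nodes with one extra node attached to the third node from one end (E_8), so the type is E_8.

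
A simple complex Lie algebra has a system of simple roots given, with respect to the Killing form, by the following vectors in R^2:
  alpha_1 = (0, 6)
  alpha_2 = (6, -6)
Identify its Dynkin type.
type B_2

Compute the Cartan integers a_ij = 2(alpha_i, alpha_j)/(alpha_j, alpha_j); the resulting 2x2 Cartan matrix is
[[2, -1], [-2, 2]].
The roots have two lengths (squared-length ratio 2:1); the short ones are alpha_{1}. The associated Dynkin diagram is a chain of 2 nodes with a double edge at one end; the terminal node there is the unique short simple root (B_2), so the type is B_2 (the algebra so(5)).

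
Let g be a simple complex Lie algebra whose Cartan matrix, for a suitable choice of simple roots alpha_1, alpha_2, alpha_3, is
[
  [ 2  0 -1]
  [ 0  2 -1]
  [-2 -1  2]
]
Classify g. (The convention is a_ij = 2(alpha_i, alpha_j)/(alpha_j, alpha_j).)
The matrix has rank 3 with 2's on the diagonal. Reading the off-diagonal entries as Dynkin edges (a single edge where a_ij = a_ji = -1; a double or triple edge where a_ij * a_ji = 2 or 3), the diagram is a chain of 3 nodes with a double edge at one end; the terminal node there is the unique short simple root (B_3). One simple-root ordering that puts it in standard form is (alpha_2, alpha_3, alpha_1). So the algebra is type B_3, i.e. so(7).

type B_3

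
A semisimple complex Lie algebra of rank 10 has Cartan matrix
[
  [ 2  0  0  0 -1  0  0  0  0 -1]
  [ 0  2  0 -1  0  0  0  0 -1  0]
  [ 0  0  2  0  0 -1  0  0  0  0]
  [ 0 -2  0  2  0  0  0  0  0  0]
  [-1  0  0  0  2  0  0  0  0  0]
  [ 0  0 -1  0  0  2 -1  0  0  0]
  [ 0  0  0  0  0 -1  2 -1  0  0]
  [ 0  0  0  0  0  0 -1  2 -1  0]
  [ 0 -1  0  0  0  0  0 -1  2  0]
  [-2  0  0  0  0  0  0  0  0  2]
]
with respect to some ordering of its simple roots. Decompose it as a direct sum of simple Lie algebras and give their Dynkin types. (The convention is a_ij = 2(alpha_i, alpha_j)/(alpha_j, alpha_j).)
The diagram associated to this matrix has two connected components: the simple roots {alpha_1, alpha_5, alpha_10} form a chain of 3 nodes with a double edge at one end; the terminal node there is the unique long simple root (C_3), and {alpha_2, alpha_3, alpha_4, alpha_6, alpha_7, alpha_8, alpha_9} form a chain of 7 nodes with a double edge at one end; the terminal node there is the unique long simple root (C_7). A semisimple Lie algebra decomposes uniquely as the direct sum of simple ideals, one per connected component of its Dynkin diagram, so g ≅ C_3 ⊕ C_7 (dimension 21 + 105 = 126).

C_3 (sp(6)) ⊕ C_7 (sp(14))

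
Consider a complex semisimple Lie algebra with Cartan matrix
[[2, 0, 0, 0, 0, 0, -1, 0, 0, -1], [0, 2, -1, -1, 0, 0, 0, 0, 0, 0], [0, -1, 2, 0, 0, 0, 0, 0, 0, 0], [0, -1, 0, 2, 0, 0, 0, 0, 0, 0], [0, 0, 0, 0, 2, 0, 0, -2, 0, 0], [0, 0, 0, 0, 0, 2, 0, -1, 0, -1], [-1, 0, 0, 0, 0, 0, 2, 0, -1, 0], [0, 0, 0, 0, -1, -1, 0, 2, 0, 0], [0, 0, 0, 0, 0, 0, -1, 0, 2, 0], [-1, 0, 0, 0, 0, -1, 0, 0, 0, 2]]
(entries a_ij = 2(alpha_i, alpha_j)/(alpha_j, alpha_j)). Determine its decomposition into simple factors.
A_3 ⊕ C_7

The diagram associated to this matrix has two connected components: the simple roots {alpha_2, alpha_3, alpha_4} form a chain of 3 nodes with single edges (A_3), and {alpha_1, alpha_5, alpha_6, alpha_7, alpha_8, alpha_9, alpha_10} form a chain of 7 nodes with a double edge at one end; the terminal node there is the unique long simple root (C_7). A semisimple Lie algebra decomposes uniquely as the direct sum of simple ideals, one per connected component of its Dynkin diagram, so g ≅ A_3 ⊕ C_7 (dimension 15 + 105 = 120).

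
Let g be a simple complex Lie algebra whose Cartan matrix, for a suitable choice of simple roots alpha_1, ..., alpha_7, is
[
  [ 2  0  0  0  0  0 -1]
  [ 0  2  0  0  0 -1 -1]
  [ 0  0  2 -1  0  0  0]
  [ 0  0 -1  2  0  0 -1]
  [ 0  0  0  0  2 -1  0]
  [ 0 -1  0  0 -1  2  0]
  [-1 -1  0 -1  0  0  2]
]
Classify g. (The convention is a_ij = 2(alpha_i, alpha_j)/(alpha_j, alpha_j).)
E_7

The matrix has rank 7 with 2's on the diagonal. Reading the off-diagonal entries as Dynkin edges (a single edge where a_ij = a_ji = -1; a double or triple edge where a_ij * a_ji = 2 or 3), the diagram is a chain of 6 nodes with one extra node attached to the third node from one end (E_7). One simple-root ordering that puts it in standard form is (alpha_3, alpha_1, alpha_4, alpha_7, alpha_2, alpha_6, alpha_5). So the algebra is type E_7.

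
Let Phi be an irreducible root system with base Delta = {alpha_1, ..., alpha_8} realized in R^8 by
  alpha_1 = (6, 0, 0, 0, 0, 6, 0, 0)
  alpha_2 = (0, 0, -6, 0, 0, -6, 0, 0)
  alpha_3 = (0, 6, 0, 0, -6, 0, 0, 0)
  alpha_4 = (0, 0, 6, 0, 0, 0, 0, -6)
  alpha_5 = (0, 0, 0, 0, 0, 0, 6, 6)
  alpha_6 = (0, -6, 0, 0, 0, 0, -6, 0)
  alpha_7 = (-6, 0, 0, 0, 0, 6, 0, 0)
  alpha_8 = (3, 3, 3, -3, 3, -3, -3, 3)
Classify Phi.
Compute the Cartan integers a_ij = 2(alpha_i, alpha_j)/(alpha_j, alpha_j); the resulting 8x8 Cartan matrix is
[[2, -1, 0, 0, 0, 0, 0, 0], [-1, 2, 0, -1, 0, 0, -1, 0], [0, 0, 2, 0, 0, -1, 0, 0], [0, -1, 0, 2, -1, 0, 0, 0], [0, 0, 0, -1, 2, -1, 0, 0], [0, 0, -1, 0, -1, 2, 0, 0], [0, -1, 0, 0, 0, 0, 2, -1], [0, 0, 0, 0, 0, 0, -1, 2]].
All simple roots have the same length, so the diagram is simply laced. The associated Dynkin diagram is a chain of 7 nodes with one extra node attached to the third node from one end (E_8), so the type is E_8.

type E_8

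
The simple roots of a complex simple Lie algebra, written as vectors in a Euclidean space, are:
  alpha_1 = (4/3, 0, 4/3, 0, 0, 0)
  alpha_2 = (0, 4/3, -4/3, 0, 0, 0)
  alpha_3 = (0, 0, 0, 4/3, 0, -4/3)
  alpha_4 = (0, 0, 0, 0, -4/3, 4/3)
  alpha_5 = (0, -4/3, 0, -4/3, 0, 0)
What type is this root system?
Compute the Cartan integers a_ij = 2(alpha_i, alpha_j)/(alpha_j, alpha_j); the resulting 5x5 Cartan matrix is
[[2, -1, 0, 0, 0], [-1, 2, 0, 0, -1], [0, 0, 2, -1, -1], [0, 0, -1, 2, 0], [0, -1, -1, 0, 2]].
All simple roots have the same length, so the diagram is simply laced. The associated Dynkin diagram is a chain of 5 nodes with single edges (A_5), so the type is A_5 (the algebra sl(6)).

A5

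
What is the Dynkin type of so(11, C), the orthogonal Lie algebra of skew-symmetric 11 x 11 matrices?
This is so(11) with 11 odd, which has dimension 11(11-1)/2 = 55 and rank (11-1)/2 = 5. In the classification of classical Lie algebras, the orthogonal algebra so(2n+1) in an odd number of variables has type B_n; here n = 5, so the Dynkin diagram is a chain of 5 nodes with a double edge at one end; the terminal node there is the unique short simple root (B_5). Hence the type is B_5.

B_5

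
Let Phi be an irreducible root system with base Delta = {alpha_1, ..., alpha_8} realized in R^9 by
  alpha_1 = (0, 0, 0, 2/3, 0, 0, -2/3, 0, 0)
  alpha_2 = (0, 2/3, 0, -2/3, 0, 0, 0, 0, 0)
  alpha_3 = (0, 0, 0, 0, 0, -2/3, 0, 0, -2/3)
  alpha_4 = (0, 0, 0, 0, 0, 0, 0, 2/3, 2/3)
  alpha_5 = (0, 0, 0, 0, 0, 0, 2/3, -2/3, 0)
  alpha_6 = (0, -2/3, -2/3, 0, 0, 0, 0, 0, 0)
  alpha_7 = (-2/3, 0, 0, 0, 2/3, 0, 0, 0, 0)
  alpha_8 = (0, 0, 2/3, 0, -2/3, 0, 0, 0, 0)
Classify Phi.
A8

Compute the Cartan integers a_ij = 2(alpha_i, alpha_j)/(alpha_j, alpha_j); the resulting 8x8 Cartan matrix is
[[2, -1, 0, 0, -1, 0, 0, 0], [-1, 2, 0, 0, 0, -1, 0, 0], [0, 0, 2, -1, 0, 0, 0, 0], [0, 0, -1, 2, -1, 0, 0, 0], [-1, 0, 0, -1, 2, 0, 0, 0], [0, -1, 0, 0, 0, 2, 0, -1], [0, 0, 0, 0, 0, 0, 2, -1], [0, 0, 0, 0, 0, -1, -1, 2]].
All simple roots have the same length, so the diagram is simply laced. The associated Dynkin diagram is a chain of 8 nodes with single edges (A_8), so the type is A_8 (the algebra sl(9)).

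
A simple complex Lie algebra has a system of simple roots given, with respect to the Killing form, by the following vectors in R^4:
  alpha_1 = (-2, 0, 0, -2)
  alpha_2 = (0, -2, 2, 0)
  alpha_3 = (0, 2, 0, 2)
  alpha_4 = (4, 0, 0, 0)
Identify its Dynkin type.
type C_4

Compute the Cartan integers a_ij = 2(alpha_i, alpha_j)/(alpha_j, alpha_j); the resulting 4x4 Cartan matrix is
[[2, 0, -1, -1], [0, 2, -1, 0], [-1, -1, 2, 0], [-2, 0, 0, 2]].
The roots have two lengths (squared-length ratio 2:1); the short ones are alpha_{1,2,3}. The associated Dynkin diagram is a chain of 4 nodes with a double edge at one end; the terminal node there is the unique long simple root (C_4), so the type is C_4 (the algebra sp(8)).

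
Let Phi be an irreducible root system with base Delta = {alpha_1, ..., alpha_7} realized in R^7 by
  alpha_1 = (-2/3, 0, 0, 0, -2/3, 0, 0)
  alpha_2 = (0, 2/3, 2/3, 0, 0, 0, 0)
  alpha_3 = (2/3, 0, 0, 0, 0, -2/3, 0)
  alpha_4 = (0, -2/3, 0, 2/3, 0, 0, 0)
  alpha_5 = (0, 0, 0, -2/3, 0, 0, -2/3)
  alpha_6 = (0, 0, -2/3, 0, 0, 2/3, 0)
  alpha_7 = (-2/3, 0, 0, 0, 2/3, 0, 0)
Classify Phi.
D7

Compute the Cartan integers a_ij = 2(alpha_i, alpha_j)/(alpha_j, alpha_j); the resulting 7x7 Cartan matrix is
[[2, 0, -1, 0, 0, 0, 0], [0, 2, 0, -1, 0, -1, 0], [-1, 0, 2, 0, 0, -1, -1], [0, -1, 0, 2, -1, 0, 0], [0, 0, 0, -1, 2, 0, 0], [0, -1, -1, 0, 0, 2, 0], [0, 0, -1, 0, 0, 0, 2]].
All simple roots have the same length, so the diagram is simply laced. The associated Dynkin diagram is a chain of 5 nodes with a fork of two nodes at one end (D_7), so the type is D_7 (the algebra so(14)).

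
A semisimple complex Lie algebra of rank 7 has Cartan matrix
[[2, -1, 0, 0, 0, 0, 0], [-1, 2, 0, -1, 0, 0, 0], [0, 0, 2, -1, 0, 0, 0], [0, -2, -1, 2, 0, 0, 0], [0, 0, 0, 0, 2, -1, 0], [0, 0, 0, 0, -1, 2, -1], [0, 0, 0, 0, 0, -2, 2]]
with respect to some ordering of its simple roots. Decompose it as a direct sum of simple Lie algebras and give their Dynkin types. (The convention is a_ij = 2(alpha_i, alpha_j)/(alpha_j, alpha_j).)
type C_3 + type F_4

The diagram associated to this matrix has two connected components: the simple roots {alpha_5, alpha_6, alpha_7} form a chain of 3 nodes with a double edge at one end; the terminal node there is the unique long simple root (C_3), and {alpha_1, alpha_2, alpha_3, alpha_4} form a chain of 4 nodes with a double edge between the middle two (F_4). A semisimple Lie algebra decomposes uniquely as the direct sum of simple ideals, one per connected component of its Dynkin diagram, so g ≅ C_3 ⊕ F_4 (dimension 21 + 52 = 73).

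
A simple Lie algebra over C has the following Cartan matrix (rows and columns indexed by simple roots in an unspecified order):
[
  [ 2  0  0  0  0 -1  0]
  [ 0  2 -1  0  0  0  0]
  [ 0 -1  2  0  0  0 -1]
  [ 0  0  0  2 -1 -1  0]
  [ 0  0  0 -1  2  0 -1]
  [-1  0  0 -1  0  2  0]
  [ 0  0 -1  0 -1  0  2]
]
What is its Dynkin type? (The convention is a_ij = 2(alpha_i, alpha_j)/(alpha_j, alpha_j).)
A_7 (sl(8))

The matrix has rank 7 with 2's on the diagonal. Reading the off-diagonal entries as Dynkin edges (a single edge where a_ij = a_ji = -1; a double or triple edge where a_ij * a_ji = 2 or 3), the diagram is a chain of 7 nodes with single edges (A_7). One simple-root ordering that puts it in standard form is (alpha_2, alpha_3, alpha_7, alpha_5, alpha_4, alpha_6, alpha_1). So the algebra is type A_7, i.e. sl(8).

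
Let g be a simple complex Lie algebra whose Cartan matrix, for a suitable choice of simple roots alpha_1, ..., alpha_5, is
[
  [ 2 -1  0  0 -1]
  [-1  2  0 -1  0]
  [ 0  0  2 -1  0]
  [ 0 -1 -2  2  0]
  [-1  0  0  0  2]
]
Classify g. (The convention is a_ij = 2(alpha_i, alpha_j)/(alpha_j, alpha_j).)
type B_5

The matrix has rank 5 with 2's on the diagonal. Reading the off-diagonal entries as Dynkin edges (a single edge where a_ij = a_ji = -1; a double or triple edge where a_ij * a_ji = 2 or 3), the diagram is a chain of 5 nodes with a double edge at one end; the terminal node there is the unique short simple root (B_5). One simple-root ordering that puts it in standard form is (alpha_5, alpha_1, alpha_2, alpha_4, alpha_3). So the algebra is type B_5, i.e. so(11).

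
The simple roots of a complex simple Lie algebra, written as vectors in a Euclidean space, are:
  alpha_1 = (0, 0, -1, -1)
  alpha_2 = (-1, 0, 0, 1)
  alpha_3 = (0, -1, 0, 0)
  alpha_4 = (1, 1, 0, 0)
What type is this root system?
Compute the Cartan integers a_ij = 2(alpha_i, alpha_j)/(alpha_j, alpha_j); the resulting 4x4 Cartan matrix is
[[2, -1, 0, 0], [-1, 2, 0, -1], [0, 0, 2, -1], [0, -1, -2, 2]].
The roots have two lengths (squared-length ratio 2:1); the short ones are alpha_{3}. The associated Dynkin diagram is a chain of 4 nodes with a double edge at one end; the terminal node there is the unique short simple root (B_4), so the type is B_4 (the algebra so(9)).

type B_4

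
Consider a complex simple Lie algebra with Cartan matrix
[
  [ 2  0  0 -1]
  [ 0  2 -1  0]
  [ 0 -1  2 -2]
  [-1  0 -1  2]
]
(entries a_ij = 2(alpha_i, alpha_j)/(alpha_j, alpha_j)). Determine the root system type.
The matrix has rank 4 with 2's on the diagonal. Reading the off-diagonal entries as Dynkin edges (a single edge where a_ij = a_ji = -1; a double or triple edge where a_ij * a_ji = 2 or 3), the diagram is a chain of 4 nodes with a double edge between the middle two (F_4). One simple-root ordering that puts it in standard form is (alpha_2, alpha_3, alpha_4, alpha_1). So the algebra is type F_4.

F_4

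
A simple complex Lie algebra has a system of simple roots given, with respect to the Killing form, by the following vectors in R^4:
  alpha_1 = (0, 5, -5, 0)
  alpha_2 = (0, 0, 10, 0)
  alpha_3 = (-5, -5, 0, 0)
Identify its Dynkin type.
Compute the Cartan integers a_ij = 2(alpha_i, alpha_j)/(alpha_j, alpha_j); the resulting 3x3 Cartan matrix is
[[2, -1, -1], [-2, 2, 0], [-1, 0, 2]].
The roots have two lengths (squared-length ratio 2:1); the short ones are alpha_{1,3}. The associated Dynkin diagram is a chain of 3 nodes with a double edge at one end; the terminal node there is the unique long simple root (C_3), so the type is C_3 (the algebra sp(6)).

C3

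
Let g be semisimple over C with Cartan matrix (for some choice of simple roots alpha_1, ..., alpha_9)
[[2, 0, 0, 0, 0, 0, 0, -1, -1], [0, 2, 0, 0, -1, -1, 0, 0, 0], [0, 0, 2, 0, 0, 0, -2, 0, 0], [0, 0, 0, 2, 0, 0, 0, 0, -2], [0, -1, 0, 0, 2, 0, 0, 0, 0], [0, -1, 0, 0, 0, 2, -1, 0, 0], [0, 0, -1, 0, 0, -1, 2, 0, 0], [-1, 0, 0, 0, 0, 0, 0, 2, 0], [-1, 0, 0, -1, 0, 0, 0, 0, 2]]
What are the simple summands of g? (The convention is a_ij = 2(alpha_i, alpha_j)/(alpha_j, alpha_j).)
C_4 + C_5

The diagram associated to this matrix has two connected components: the simple roots {alpha_1, alpha_4, alpha_8, alpha_9} form a chain of 4 nodes with a double edge at one end; the terminal node there is the unique long simple root (C_4), and {alpha_2, alpha_3, alpha_5, alpha_6, alpha_7} form a chain of 5 nodes with a double edge at one end; the terminal node there is the unique long simple root (C_5). A semisimple Lie algebra decomposes uniquely as the direct sum of simple ideals, one per connected component of its Dynkin diagram, so g ≅ C_4 ⊕ C_5 (dimension 36 + 55 = 91).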